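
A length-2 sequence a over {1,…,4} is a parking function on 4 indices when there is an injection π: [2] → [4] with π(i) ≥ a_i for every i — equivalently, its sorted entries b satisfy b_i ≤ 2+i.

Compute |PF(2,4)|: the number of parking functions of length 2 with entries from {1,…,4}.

15

|PF| = (4+1−2)·(4+1)^{2−1} = 3×5 = 15 [KW]
One tuple (2,2) → sorted (2,2): b_i ≤ 2+i ∀i, a PF.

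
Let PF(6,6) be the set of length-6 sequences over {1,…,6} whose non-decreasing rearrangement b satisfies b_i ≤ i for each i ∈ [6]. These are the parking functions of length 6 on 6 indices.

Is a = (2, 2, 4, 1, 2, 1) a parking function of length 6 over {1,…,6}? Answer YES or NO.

YES

Rearranged: b = (1, 1, 2, 2, 2, 4).
  b_1=1 ≤ 1
  b_2=1 ≤ 2
  b_3=2 ≤ 3
  b_4=2 ≤ 4
  b_5=2 ≤ 5
  b_6=4 ≤ 6
All bounds hold ⇒ YES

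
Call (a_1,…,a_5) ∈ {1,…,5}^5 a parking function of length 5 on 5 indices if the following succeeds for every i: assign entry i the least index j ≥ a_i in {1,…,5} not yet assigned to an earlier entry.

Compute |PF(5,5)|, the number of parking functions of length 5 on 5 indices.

|PF| = (5−5+1)·(5+1)^(5−1) = 1 · 1296 = 1296
Check (4,5,2,1,1) → sorted (1,1,2,4,5): b_i ≤ i ∀i, a PF.

1296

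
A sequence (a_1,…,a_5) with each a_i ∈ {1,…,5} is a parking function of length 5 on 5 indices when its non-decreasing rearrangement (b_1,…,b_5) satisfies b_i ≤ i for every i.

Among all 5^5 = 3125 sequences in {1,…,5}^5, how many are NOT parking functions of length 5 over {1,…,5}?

1829

Count = (5+1−5)·(5+1)^{5−1} = 1 · 1296 = 1296
Check (3,4,1,3,3) → sorted (1,3,3,3,4): b_2=3>2, not a PF.
Total 3125; non-PF = 3125−1296 = 1829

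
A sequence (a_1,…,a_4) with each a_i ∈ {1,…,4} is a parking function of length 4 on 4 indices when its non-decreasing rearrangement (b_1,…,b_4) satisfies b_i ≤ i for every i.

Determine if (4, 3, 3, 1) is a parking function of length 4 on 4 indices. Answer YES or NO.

NO

Rearranged: b = (1, 3, 3, 4).
  b_1=1 ≤ 1
  b_2=3 > 2
  fails at i=2 ⇒ NO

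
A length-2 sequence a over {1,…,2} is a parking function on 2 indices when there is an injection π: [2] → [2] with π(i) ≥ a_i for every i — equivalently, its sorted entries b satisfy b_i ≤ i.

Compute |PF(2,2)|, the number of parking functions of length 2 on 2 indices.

3

|PF(2,2)| = (2−2+1)·(2+1)^(2−1) = 1×3 = 3 (Konheim–Weiss)
One tuple (2,1) → sorted (1,2): b_i ≤ i ∀i, a PF.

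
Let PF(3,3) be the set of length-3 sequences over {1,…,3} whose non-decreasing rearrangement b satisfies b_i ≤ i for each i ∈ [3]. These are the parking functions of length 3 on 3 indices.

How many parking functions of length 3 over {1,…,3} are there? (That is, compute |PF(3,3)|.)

16

Count = 1·4^2 = 1 · 16 = 16 (Konheim–Weiss)
One tuple (2,2,1) → sorted (1,2,2): b_i ≤ i ∀i, a PF.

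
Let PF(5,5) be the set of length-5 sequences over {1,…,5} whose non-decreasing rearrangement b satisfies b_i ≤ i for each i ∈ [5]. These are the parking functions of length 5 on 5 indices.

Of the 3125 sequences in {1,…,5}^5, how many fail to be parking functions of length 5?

1829

Count = (5+1−5)·(5+1)^{5−1} = 1·1296 = 1296
One tuple (4,3,5,4,3) → sorted (3,3,4,4,5): b_1=3>1, not a PF.
Total 3125; non-PF = 3125−1296 = 1829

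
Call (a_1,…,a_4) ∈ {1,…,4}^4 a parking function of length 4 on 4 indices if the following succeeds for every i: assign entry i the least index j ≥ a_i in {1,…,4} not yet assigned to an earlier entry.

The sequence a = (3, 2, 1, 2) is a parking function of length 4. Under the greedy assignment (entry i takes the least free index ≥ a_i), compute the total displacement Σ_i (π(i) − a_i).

Σπ(i) = 1+…+4 = 10; Σa = 3+2+1+2 = 8; disp = 10−8 = 2.

2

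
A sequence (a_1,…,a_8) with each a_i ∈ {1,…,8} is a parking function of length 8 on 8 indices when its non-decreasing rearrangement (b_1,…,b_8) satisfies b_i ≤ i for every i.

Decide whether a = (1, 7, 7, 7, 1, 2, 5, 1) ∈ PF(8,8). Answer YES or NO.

NO

Rearranged: b = (1, 1, 1, 2, 5, 7, 7, 7).
  b_1=1 ≤ 1
  b_2=1 ≤ 2
  b_3=1 ≤ 3
  b_4=2 ≤ 4
  b_5=5 ≤ 5
  b_6=7 > 6
  fails at i=6 ⇒ NO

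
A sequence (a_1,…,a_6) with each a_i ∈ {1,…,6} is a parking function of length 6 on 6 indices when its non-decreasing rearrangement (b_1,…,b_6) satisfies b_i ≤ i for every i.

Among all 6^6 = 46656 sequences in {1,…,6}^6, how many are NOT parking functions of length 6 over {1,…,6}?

|PF(6,6)| = (6−6+1)·(6+1)^(6−1) = 1 · 16807 = 16807 (Konheim–Weiss)
Check (4,5,4,3,5,5) → sorted (3,4,4,5,5,5): b_1=3>1, not a PF.
6^6 − 16807 = 46656 − 16807 = 29849

29849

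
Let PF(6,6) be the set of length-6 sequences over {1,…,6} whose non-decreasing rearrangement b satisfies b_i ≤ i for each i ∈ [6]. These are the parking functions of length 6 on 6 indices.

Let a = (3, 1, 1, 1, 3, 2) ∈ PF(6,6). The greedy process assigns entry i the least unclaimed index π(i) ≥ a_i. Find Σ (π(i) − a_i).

Σπ = 21 ({1..6} each once); Σa = 3+1+1+1+3+2 = 11; disp = 21−11 = 10.

10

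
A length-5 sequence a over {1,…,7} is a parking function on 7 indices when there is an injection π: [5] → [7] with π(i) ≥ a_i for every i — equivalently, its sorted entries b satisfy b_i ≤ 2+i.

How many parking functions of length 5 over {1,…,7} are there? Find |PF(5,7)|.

12288

Count = 3·8^4 = 3 · 4096 = 12288 [KW]
Check (1,3,2,6,1) → sorted (1,1,2,3,6): b_i ≤ 2+i ∀i, a PF.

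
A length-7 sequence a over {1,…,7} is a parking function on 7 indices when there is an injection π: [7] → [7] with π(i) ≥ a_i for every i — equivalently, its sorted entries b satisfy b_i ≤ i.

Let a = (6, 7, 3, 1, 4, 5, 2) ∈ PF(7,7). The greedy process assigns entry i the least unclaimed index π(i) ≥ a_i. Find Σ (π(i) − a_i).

Σπ = 7·8/2 = 28 (π permutes [7]); Σa = 6+7+3+1+4+5+2 = 28; disp = 28−28 = 0.

0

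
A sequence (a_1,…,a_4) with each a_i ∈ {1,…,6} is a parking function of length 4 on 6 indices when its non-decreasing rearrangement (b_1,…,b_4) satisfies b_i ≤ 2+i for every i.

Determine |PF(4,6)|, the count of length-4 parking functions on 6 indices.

|PF(4,6)| = (6+1−4)·(6+1)^{4−1} = 3·343 = 1029 [KW]
One tuple (5,2,4,4) → sorted (2,4,4,5): b_i ≤ 2+i ∀i, a PF.

1029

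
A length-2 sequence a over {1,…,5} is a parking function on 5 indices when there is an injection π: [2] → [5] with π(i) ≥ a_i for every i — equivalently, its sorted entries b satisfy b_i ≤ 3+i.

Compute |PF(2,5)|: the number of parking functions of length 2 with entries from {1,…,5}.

|PF| = (6−2)·6^(2−1) = 4×6 = 24
One tuple (3,5) → sorted (3,5): b_i ≤ 3+i ∀i, a PF.

24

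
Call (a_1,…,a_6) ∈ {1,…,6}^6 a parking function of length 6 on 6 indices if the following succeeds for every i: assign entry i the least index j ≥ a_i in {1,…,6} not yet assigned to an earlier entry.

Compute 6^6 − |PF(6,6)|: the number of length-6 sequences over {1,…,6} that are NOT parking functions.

29849

|PF| = 1·7^5 = 1 · 16807 = 16807
Example (5,6,6,6,2,5) → sorted (2,5,5,6,6,6): b_1=2>1, not a PF.
Total 46656; non-PF = 46656−16807 = 29849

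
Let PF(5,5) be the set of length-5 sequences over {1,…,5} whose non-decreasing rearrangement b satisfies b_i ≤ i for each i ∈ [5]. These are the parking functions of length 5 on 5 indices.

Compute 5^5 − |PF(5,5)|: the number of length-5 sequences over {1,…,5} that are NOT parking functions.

1829

#PF = 1·6^4 = 1 · 1296 = 1296 (Konheim–Weiss)
Check (4,2,5,3,4) → sorted (2,3,4,4,5): b_1=2>1, not a PF.
Total 3125; non-PF = 3125−1296 = 1829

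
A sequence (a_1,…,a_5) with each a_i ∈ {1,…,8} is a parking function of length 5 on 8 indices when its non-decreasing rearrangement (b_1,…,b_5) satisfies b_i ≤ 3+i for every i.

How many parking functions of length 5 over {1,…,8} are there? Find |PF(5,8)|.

|PF(5,8)| = (8+1−5)·(8+1)^{5−1} = 4·6561 = 26244 [KW]
E.g. (7,5,3,7,2) → sorted (2,3,5,7,7): b_i ≤ 3+i ∀i, a PF.

26244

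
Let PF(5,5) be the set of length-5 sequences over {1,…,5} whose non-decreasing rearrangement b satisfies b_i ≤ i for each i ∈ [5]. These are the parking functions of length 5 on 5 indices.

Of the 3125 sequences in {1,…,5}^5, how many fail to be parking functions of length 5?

|PF| = 1·6^4 = 1·1296 = 1296 (Konheim–Weiss)
E.g. (4,3,5,4,5) → sorted (3,4,4,5,5): b_1=3>1, not a PF.
5^5 − 1296 = 3125 − 1296 = 1829

1829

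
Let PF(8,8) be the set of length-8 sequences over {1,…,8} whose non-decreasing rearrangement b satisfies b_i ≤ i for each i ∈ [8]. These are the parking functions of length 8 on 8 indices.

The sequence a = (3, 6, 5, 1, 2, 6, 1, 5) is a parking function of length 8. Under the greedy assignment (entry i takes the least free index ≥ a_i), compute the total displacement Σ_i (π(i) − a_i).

Σπ(i) = 1+…+8 = 36; Σa = 3+6+5+1+2+6+1+5 = 29; disp = 36−29 = 7.

7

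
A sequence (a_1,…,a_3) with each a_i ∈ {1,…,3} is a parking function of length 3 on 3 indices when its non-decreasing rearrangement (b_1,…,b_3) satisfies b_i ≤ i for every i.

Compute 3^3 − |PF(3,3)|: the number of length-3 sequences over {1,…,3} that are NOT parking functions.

11

|PF(3,3)| = (4−3)·4^(3−1) = 1 · 16 = 16 (Pollak)
Check (3,3,3) → sorted (3,3,3): b_1=3>1, not a PF.
3^3 − 16 = 27 − 16 = 11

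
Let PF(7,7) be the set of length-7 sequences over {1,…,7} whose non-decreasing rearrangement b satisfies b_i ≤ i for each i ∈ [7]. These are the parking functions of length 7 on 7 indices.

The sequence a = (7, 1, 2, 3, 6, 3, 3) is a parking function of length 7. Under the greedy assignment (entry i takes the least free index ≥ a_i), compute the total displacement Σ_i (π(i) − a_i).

Σπ(i) = 1+…+7 = 28; Σa = 7+1+2+3+6+3+3 = 25; disp = 28−25 = 3.

3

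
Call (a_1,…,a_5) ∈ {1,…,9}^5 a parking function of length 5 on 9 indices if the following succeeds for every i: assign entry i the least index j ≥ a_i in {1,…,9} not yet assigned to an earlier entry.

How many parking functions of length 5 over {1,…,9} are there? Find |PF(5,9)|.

#PF = 5·10^4 = 5×10000 = 50000 (Pollak)
E.g. (4,9,1,6,5) → sorted (1,4,5,6,9): b_i ≤ 4+i ∀i, a PF.

50000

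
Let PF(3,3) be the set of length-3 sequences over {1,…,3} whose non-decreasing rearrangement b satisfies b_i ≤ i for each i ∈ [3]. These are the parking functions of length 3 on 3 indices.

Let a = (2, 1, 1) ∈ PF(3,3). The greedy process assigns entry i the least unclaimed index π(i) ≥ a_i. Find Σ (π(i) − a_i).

2

Σπ = 3·4/2 = 6 (π permutes [3]); Σa = 2+1+1 = 4; disp = 6−4 = 2.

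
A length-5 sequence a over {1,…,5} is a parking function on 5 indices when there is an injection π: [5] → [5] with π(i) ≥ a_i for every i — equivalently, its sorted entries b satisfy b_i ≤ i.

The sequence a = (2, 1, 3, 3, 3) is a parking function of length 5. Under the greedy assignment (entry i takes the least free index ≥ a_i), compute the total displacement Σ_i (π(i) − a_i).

3

Σπ = 15 ({1..5} each once); Σa = 2+1+3+3+3 = 12; disp = 15−12 = 3.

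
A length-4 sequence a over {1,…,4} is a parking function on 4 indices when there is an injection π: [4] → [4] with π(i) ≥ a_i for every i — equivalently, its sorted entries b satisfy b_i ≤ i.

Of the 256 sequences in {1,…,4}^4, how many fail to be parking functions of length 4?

131

#PF = (5−4)·5^(4−1) = 1×125 = 125 (Pollak)
E.g. (3,4,4,2) → sorted (2,3,4,4): b_1=2>1, not a PF.
So 256 − 125 = 131 fail.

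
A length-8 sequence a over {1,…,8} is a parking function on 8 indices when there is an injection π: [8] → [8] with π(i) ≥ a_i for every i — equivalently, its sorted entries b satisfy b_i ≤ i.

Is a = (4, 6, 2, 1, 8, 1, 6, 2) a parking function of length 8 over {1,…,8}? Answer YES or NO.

Sorted: b = (1, 1, 2, 2, 4, 6, 6, 8).
  b_1=1 ≤ 1
  b_2=1 ≤ 2
  b_3=2 ≤ 3
  b_4=2 ≤ 4
  b_5=4 ≤ 5
  b_6=6 ≤ 6
  b_7=6 ≤ 7
  b_8=8 ≤ 8
All bounds hold ⇒ YES

YES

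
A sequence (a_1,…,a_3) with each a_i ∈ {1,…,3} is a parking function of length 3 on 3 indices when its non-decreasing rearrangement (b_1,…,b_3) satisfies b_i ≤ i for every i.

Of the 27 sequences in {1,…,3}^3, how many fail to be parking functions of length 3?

|PF(3,3)| = (3−3+1)·(3+1)^(3−1) = 1 · 16 = 16 (Konheim–Weiss)
One tuple (3,3,3) → sorted (3,3,3): b_1=3>1, not a PF.
3^3 − 16 = 27 − 16 = 11

11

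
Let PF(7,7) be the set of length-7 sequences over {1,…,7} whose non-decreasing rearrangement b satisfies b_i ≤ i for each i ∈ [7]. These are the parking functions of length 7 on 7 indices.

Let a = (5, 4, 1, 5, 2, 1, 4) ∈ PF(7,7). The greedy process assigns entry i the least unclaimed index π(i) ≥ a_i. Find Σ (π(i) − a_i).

Σπ(i) = 1+…+7 = 28; Σa = 5+4+1+5+2+1+4 = 22; disp = 28−22 = 6.

6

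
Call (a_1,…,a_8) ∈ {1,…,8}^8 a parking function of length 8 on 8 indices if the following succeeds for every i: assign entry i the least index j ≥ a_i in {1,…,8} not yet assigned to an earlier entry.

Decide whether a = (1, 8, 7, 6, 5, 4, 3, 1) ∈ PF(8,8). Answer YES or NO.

YES

Order a: b = (1, 1, 3, 4, 5, 6, 7, 8).
  b_1=1 ≤ 1
  b_2=1 ≤ 2
  b_3=3 ≤ 3
  b_4=4 ≤ 4
  b_5=5 ≤ 5
  b_6=6 ≤ 6
  b_7=7 ≤ 7
  b_8=8 ≤ 8
All bounds hold ⇒ YES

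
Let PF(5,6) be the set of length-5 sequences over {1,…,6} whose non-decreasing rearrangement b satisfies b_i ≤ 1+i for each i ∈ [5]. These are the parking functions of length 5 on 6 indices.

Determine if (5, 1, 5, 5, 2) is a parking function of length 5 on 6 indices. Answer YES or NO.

Sorted: b = (1, 2, 5, 5, 5).
  b_1=1 ≤ 2
  b_2=2 ≤ 3
  b_3=5 > 4
  fails at i=3 ⇒ NO

NO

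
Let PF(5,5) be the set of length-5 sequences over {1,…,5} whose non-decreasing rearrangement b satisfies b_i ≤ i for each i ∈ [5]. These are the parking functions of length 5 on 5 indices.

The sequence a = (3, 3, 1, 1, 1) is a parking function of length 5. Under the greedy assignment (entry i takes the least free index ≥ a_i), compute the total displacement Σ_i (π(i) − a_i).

Σπ = 5·6/2 = 15 (π permutes [5]); Σa = 3+3+1+1+1 = 9; disp = 15−9 = 6.

6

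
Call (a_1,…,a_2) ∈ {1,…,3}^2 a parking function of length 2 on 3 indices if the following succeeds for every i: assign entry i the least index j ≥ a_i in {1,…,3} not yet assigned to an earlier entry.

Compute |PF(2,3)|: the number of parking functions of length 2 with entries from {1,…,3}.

#PF = (3−2+1)·(3+1)^(2−1) = 2×4 = 8 (Pollak)
One tuple (1,2) → sorted (1,2): b_i ≤ 1+i ∀i, a PF.

8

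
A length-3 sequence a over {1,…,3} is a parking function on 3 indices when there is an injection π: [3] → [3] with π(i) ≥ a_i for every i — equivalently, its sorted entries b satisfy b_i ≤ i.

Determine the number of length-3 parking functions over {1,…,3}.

#PF = 1·4^2 = 1×16 = 16 [KW]
Check (2,2,1) → sorted (1,2,2): b_i ≤ i ∀i, a PF.

16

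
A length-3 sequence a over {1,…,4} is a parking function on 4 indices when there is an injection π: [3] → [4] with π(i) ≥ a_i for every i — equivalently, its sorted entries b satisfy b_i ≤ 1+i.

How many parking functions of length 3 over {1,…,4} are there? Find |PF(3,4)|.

50

#PF = (5−3)·5^(3−1) = 2×25 = 50 (Konheim–Weiss)
Check (1,4,2) → sorted (1,2,4): b_i ≤ 1+i ∀i, a PF.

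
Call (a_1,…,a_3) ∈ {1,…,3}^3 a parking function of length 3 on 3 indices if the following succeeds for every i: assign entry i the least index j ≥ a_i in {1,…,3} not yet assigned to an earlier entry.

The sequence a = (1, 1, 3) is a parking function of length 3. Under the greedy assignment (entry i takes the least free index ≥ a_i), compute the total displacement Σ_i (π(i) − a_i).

Σπ = 3·4/2 = 6 (π permutes [3]); Σa = 1+1+3 = 5; disp = 6−5 = 1.

1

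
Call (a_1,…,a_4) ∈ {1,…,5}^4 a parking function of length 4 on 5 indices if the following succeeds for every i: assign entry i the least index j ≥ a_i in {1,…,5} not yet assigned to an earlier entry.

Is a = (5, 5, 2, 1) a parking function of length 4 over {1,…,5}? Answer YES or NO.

NO

Sorted: b = (1, 2, 5, 5).
  b_1=1 ≤ 2
  b_2=2 ≤ 3
  b_3=5 > 4
  fails at i=3 ⇒ NO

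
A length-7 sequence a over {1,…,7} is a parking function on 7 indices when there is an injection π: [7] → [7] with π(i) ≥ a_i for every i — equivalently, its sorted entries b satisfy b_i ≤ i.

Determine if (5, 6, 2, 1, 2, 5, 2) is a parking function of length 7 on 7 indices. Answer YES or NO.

YES

Order a: b = (1, 2, 2, 2, 5, 5, 6).
  b_1=1 ≤ 1
  b_2=2 ≤ 2
  b_3=2 ≤ 3
  b_4=2 ≤ 4
  b_5=5 ≤ 5
  b_6=5 ≤ 6
  b_7=6 ≤ 7
All bounds hold ⇒ YES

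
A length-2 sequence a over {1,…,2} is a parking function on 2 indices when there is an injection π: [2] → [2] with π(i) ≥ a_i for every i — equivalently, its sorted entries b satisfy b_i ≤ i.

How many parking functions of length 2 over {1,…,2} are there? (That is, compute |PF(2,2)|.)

#PF = (3−2)·3^(2−1) = 1 · 3 = 3
Example (1,2) → sorted (1,2): b_i ≤ i ∀i, a PF.

3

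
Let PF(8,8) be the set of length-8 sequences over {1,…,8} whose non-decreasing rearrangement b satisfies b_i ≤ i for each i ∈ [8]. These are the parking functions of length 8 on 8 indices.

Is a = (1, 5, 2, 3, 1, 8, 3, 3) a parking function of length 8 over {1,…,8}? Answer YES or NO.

YES

Rearranged: b = (1, 1, 2, 3, 3, 3, 5, 8).
  b_1=1 ≤ 1
  b_2=1 ≤ 2
  b_3=2 ≤ 3
  b_4=3 ≤ 4
  b_5=3 ≤ 5
  b_6=3 ≤ 6
  b_7=5 ≤ 7
  b_8=8 ≤ 8
All bounds hold ⇒ YES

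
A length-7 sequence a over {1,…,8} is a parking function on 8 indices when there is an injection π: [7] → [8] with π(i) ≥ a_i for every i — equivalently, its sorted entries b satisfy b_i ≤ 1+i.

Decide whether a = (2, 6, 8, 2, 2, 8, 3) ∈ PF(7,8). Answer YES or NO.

Sorted: b = (2, 2, 2, 3, 6, 8, 8).
  b_1=2 ≤ 2
  b_2=2 ≤ 3
  b_3=2 ≤ 4
  b_4=3 ≤ 5
  b_5=6 ≤ 6
  b_6=8 > 7
  fails at i=6 ⇒ NO

NO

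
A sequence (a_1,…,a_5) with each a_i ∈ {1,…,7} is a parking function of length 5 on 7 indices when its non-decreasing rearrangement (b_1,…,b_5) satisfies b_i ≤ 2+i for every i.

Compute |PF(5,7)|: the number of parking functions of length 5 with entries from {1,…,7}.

12288

|PF(5,7)| = (7+1−5)·(7+1)^{5−1} = 3×4096 = 12288 (Konheim–Weiss)
Check (3,5,3,2,1) → sorted (1,2,3,3,5): b_i ≤ 2+i ∀i, a PF.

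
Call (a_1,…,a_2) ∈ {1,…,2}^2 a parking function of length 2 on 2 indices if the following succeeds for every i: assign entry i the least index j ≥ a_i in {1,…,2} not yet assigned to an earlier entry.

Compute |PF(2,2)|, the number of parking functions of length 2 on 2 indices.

3

#PF = (2−2+1)·(2+1)^(2−1) = 1·3 = 3 (Konheim–Weiss)
Check (1,1) → sorted (1,1): b_i ≤ i ∀i, a PF.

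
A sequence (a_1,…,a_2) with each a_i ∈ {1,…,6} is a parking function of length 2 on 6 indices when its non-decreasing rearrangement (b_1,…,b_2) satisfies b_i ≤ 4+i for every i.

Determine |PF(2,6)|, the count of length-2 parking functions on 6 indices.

|PF| = 5·7^1 = 5×7 = 35 [KW]
E.g. (3,2) → sorted (2,3): b_i ≤ 4+i ∀i, a PF.

35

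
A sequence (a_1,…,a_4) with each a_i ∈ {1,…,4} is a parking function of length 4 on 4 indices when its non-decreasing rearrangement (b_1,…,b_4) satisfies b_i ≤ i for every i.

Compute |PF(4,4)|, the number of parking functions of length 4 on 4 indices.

#PF = (5−4)·5^(4−1) = 1·125 = 125 (Pollak)
E.g. (2,1,4,3) → sorted (1,2,3,4): b_i ≤ i ∀i, a PF.

125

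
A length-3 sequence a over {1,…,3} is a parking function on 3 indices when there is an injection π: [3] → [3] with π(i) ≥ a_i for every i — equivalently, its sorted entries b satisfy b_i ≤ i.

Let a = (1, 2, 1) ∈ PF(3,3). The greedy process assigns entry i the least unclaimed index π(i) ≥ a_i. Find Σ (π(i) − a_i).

Σπ = 3·4/2 = 6 (π permutes [3]); Σa = 1+2+1 = 4; disp = 6−4 = 2.

2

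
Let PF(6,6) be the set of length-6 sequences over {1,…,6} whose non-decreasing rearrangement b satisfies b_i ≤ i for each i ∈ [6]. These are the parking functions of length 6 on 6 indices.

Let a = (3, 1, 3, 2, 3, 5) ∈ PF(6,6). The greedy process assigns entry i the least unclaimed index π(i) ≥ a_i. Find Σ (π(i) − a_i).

4

Σπ(i) = 1+…+6 = 21; Σa = 3+1+3+2+3+5 = 17; disp = 21−17 = 4.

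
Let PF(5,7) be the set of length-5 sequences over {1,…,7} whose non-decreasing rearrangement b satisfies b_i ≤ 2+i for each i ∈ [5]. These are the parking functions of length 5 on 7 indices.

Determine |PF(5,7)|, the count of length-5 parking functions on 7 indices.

|PF(5,7)| = (7−5+1)·(7+1)^(5−1) = 3×4096 = 12288 [KW]
E.g. (4,1,1,5,1) → sorted (1,1,1,4,5): b_i ≤ 2+i ∀i, a PF.

12288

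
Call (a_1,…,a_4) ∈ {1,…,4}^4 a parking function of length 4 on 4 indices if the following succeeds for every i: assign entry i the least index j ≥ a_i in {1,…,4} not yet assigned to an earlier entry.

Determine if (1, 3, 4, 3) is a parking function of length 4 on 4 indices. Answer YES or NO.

NO

Order a: b = (1, 3, 3, 4).
  b_1=1 ≤ 1
  b_2=3 > 2
  fails at i=2 ⇒ NO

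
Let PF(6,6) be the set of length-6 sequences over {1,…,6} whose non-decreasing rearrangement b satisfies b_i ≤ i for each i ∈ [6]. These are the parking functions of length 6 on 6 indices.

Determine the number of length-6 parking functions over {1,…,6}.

16807

|PF(6,6)| = (6−6+1)·(6+1)^(6−1) = 1 · 16807 = 16807
Example (6,1,2,4,1,2) → sorted (1,1,2,2,4,6): b_i ≤ i ∀i, a PF.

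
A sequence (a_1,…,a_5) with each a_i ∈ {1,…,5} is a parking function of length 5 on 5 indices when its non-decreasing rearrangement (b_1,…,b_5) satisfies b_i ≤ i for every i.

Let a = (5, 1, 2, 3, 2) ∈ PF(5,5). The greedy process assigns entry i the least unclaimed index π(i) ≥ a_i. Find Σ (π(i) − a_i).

2

Σπ = 15 ({1..5} each once); Σa = 5+1+2+3+2 = 13; disp = 15−13 = 2.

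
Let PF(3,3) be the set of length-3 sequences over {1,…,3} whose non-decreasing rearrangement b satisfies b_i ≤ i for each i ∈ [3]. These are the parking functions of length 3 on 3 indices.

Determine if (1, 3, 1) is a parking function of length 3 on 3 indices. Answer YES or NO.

Sorted: b = (1, 1, 3).
  b_1=1 ≤ 1
  b_2=1 ≤ 2
  b_3=3 ≤ 3
All bounds hold ⇒ YES

YES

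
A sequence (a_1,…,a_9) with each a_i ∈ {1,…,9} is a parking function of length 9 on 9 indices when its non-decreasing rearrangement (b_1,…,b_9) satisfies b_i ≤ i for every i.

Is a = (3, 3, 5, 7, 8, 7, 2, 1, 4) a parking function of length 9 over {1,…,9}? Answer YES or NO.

YES

Rearranged: b = (1, 2, 3, 3, 4, 5, 7, 7, 8).
  b_1=1 ≤ 1
  b_2=2 ≤ 2
  b_3=3 ≤ 3
  b_4=3 ≤ 4
  b_5=4 ≤ 5
  b_6=5 ≤ 6
  b_7=7 ≤ 7
  b_8=7 ≤ 8
  b_9=8 ≤ 9
All bounds hold ⇒ YES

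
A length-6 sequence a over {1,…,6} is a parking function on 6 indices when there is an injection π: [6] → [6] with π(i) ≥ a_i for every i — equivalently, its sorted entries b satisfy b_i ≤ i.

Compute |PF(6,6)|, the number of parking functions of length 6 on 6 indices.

|PF| = (6−6+1)·(6+1)^(6−1) = 1 · 16807 = 16807 [KW]
Check (2,2,3,2,1,1) → sorted (1,1,2,2,2,3): b_i ≤ i ∀i, a PF.

16807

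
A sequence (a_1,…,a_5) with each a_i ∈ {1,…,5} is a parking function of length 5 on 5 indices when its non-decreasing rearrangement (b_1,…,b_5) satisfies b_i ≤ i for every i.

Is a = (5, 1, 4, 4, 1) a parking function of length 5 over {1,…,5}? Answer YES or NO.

Sorted: b = (1, 1, 4, 4, 5).
  b_1=1 ≤ 1
  b_2=1 ≤ 2
  b_3=4 > 3
  fails at i=3 ⇒ NO

NO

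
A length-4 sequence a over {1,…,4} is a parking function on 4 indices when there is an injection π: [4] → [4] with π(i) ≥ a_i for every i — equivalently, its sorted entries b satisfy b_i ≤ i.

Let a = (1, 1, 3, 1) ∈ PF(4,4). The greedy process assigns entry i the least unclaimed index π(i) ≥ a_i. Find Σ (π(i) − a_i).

Σπ = 10 ({1..4} each once); Σa = 1+1+3+1 = 6; disp = 10−6 = 4.

4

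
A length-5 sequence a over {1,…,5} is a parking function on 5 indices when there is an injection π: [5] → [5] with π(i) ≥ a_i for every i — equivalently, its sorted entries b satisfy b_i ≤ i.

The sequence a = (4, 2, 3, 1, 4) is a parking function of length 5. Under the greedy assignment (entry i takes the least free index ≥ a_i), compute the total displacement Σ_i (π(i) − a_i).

1

Σπ(i) = 1+…+5 = 15; Σa = 4+2+3+1+4 = 14; disp = 15−14 = 1.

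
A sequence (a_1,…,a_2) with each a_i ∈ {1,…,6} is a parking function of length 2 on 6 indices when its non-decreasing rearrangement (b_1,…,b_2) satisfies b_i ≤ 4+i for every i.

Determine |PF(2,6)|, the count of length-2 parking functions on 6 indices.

35

|PF| = (7−2)·7^(2−1) = 5×7 = 35 (Konheim–Weiss)
One tuple (5,3) → sorted (3,5): b_i ≤ 4+i ∀i, a PF.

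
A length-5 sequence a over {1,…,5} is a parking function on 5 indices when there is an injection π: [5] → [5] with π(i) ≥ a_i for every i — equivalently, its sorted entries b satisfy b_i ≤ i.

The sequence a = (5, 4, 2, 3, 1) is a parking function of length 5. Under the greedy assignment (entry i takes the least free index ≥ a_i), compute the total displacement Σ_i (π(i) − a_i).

0

Σπ = 15 ({1..5} each once); Σa = 5+4+2+3+1 = 15; disp = 15−15 = 0.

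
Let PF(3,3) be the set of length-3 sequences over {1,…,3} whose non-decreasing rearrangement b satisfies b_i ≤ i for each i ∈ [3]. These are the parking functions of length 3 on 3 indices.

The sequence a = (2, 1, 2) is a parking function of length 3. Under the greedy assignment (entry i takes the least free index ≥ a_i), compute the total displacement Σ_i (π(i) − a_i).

Σπ = 6 ({1..3} each once); Σa = 2+1+2 = 5; disp = 6−5 = 1.

1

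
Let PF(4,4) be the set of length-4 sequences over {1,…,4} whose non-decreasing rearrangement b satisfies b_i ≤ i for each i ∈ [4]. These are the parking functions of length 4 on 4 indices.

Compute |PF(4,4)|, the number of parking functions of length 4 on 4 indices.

125

Count = (4+1−4)·(4+1)^{4−1} = 1×125 = 125 (Pollak)
E.g. (3,2,3,1) → sorted (1,2,3,3): b_i ≤ i ∀i, a PF.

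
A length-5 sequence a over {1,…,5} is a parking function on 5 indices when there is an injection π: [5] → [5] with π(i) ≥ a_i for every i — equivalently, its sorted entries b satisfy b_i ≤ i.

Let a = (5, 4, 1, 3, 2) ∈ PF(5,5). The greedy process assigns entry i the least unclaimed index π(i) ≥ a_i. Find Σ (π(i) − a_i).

Σπ(i) = 1+…+5 = 15; Σa = 5+4+1+3+2 = 15; disp = 15−15 = 0.

0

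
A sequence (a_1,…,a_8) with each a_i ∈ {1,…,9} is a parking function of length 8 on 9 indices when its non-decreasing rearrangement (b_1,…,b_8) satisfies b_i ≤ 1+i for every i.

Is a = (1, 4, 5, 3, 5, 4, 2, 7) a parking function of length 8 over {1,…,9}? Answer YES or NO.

Rearranged: b = (1, 2, 3, 4, 4, 5, 5, 7).
  b_1=1 ≤ 2
  b_2=2 ≤ 3
  b_3=3 ≤ 4
  b_4=4 ≤ 5
  b_5=4 ≤ 6
  b_6=5 ≤ 7
  b_7=5 ≤ 8
  b_8=7 ≤ 9
All bounds hold ⇒ YES

YES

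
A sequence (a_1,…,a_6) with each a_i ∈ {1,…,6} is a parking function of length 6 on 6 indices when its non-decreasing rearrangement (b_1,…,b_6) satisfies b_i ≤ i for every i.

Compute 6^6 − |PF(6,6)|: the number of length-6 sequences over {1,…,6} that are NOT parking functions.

29849

Count = (7−6)·7^(6−1) = 1·16807 = 16807
E.g. (6,6,6,6,6,2) → sorted (2,6,6,6,6,6): b_1=2>1, not a PF.
Total 46656; non-PF = 46656−16807 = 29849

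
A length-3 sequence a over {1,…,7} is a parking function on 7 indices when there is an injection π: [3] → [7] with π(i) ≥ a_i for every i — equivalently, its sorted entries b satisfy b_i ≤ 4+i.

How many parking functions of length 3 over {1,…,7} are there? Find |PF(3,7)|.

#PF = (8−3)·8^(3−1) = 5 · 64 = 320
E.g. (1,7,2) → sorted (1,2,7): b_i ≤ 4+i ∀i, a PF.

320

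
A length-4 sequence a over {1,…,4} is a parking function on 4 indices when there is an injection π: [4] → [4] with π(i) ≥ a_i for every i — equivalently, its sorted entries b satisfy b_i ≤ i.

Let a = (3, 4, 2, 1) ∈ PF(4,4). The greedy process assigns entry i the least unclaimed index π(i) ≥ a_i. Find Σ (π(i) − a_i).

0

Σπ = 10 ({1..4} each once); Σa = 3+4+2+1 = 10; disp = 10−10 = 0.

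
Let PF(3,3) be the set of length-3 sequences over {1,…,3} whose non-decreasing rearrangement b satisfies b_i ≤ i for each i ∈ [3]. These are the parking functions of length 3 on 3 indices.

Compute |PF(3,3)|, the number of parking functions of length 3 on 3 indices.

Count = (3−3+1)·(3+1)^(3−1) = 1×16 = 16 [KW]
Example (1,3,2) → sorted (1,2,3): b_i ≤ i ∀i, a PF.

16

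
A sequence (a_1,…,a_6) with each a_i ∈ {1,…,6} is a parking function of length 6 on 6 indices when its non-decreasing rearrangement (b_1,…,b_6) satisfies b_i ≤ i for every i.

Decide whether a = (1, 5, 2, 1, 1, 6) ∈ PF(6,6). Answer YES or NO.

YES

Sorted: b = (1, 1, 1, 2, 5, 6).
  b_1=1 ≤ 1
  b_2=1 ≤ 2
  b_3=1 ≤ 3
  b_4=2 ≤ 4
  b_5=5 ≤ 5
  b_6=6 ≤ 6
All bounds hold ⇒ YES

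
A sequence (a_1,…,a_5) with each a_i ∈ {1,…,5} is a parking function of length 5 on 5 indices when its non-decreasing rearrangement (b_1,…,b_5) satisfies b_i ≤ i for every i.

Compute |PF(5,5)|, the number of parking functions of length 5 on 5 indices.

|PF| = (5+1−5)·(5+1)^{5−1} = 1·1296 = 1296
Example (3,2,5,1,1) → sorted (1,1,2,3,5): b_i ≤ i ∀i, a PF.

1296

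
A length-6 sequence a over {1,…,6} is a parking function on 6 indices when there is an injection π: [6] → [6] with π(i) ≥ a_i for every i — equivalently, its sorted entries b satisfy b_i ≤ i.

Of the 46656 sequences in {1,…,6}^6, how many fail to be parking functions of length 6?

29849

#PF = (6−6+1)·(6+1)^(6−1) = 1·16807 = 16807 (Konheim–Weiss)
Example (5,5,5,6,3,2) → sorted (2,3,5,5,5,6): b_1=2>1, not a PF.
So 46656 − 16807 = 29849 fail.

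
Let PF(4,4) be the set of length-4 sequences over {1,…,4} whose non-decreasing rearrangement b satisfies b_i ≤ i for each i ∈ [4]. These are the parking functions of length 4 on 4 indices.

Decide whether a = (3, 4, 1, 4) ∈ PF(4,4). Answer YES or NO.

NO

Order a: b = (1, 3, 4, 4).
  b_1=1 ≤ 1
  b_2=3 > 2
  fails at i=2 ⇒ NO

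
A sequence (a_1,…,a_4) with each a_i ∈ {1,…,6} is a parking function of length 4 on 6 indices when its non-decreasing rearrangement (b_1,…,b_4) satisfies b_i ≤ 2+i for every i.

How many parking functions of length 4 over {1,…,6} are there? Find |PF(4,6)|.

|PF(4,6)| = 3·7^3 = 3·343 = 1029
E.g. (5,6,3,1) → sorted (1,3,5,6): b_i ≤ 2+i ∀i, a PF.

1029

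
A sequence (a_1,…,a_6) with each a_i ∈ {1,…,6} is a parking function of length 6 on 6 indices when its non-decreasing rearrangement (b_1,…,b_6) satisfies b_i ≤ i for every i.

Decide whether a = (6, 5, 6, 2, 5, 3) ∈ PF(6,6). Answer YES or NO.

NO

Sorted: b = (2, 3, 5, 5, 6, 6).
  b_1=2 > 1
  fails at i=1 ⇒ NO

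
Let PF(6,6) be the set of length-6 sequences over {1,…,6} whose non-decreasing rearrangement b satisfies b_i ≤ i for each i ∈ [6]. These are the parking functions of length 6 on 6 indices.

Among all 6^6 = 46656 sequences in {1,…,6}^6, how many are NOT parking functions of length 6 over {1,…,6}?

29849

|PF| = (6+1−6)·(6+1)^{6−1} = 1×16807 = 16807 [KW]
One tuple (6,4,6,3,3,3) → sorted (3,3,3,4,6,6): b_1=3>1, not a PF.
6^6 − 16807 = 46656 − 16807 = 29849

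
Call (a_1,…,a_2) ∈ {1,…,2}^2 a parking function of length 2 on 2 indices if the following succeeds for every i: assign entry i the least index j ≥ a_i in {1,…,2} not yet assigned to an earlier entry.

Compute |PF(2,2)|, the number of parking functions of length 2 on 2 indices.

#PF = 1·3^1 = 1×3 = 3 (Pollak)
One tuple (2,1) → sorted (1,2): b_i ≤ i ∀i, a PF.

3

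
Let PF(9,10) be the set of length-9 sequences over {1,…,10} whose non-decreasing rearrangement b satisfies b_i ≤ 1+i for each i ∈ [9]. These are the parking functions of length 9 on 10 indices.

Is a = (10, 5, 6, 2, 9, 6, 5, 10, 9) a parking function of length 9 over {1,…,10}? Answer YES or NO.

Order a: b = (2, 5, 5, 6, 6, 9, 9, 10, 10).
  b_1=2 ≤ 2
  b_2=5 > 3
  fails at i=2 ⇒ NO

NO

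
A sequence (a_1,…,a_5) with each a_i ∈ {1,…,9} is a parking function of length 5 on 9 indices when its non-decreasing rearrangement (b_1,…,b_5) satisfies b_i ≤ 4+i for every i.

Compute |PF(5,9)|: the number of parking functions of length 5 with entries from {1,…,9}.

50000

|PF(5,9)| = 5·10^4 = 5·10000 = 50000 (Konheim–Weiss)
Check (4,4,6,2,5) → sorted (2,4,4,5,6): b_i ≤ 4+i ∀i, a PF.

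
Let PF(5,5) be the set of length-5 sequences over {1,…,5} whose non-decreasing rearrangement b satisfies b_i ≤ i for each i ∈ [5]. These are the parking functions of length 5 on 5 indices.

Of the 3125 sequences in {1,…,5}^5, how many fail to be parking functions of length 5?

Count = 1·6^4 = 1×1296 = 1296
One tuple (5,4,5,3,4) → sorted (3,4,4,5,5): b_1=3>1, not a PF.
So 3125 − 1296 = 1829 fail.

1829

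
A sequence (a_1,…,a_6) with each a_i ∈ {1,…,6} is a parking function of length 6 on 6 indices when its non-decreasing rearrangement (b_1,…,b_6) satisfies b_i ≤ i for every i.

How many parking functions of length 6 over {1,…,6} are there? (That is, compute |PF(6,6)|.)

|PF| = (6+1−6)·(6+1)^{6−1} = 1·16807 = 16807
Check (2,3,5,5,1,3) → sorted (1,2,3,3,5,5): b_i ≤ i ∀i, a PF.

16807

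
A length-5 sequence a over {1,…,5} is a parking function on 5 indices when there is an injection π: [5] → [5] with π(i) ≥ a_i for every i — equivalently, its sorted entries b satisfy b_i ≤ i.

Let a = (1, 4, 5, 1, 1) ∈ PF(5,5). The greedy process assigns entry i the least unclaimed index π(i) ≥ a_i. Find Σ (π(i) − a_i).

3

Σπ(i) = 1+…+5 = 15; Σa = 1+4+5+1+1 = 12; disp = 15−12 = 3.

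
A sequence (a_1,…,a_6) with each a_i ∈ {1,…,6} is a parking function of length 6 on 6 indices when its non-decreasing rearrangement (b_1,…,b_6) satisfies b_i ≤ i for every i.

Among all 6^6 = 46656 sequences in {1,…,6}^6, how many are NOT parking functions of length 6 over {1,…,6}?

|PF| = (6+1−6)·(6+1)^{6−1} = 1·16807 = 16807 (Pollak)
Example (3,5,5,5,4,6) → sorted (3,4,5,5,5,6): b_1=3>1, not a PF.
So 46656 − 16807 = 29849 fail.

29849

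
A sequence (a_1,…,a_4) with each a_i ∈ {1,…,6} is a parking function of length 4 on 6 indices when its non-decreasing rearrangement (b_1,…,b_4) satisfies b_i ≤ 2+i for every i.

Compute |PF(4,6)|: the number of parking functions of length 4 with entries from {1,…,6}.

1029

|PF| = 3·7^3 = 3 · 343 = 1029 (Konheim–Weiss)
One tuple (1,1,1,3) → sorted (1,1,1,3): b_i ≤ 2+i ∀i, a PF.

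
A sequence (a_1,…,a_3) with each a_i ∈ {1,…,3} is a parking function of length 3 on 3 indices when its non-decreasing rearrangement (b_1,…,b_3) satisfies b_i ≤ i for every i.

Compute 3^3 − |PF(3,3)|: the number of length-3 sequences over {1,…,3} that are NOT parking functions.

11

|PF(3,3)| = 1·4^2 = 1 · 16 = 16 (Konheim–Weiss)
E.g. (2,3,3) → sorted (2,3,3): b_1=2>1, not a PF.
3^3 − 16 = 27 − 16 = 11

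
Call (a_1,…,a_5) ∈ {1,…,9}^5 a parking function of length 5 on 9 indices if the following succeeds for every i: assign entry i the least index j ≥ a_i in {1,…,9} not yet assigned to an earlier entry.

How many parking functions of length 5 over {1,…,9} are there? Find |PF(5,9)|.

50000

|PF(5,9)| = (9+1−5)·(9+1)^{5−1} = 5·10000 = 50000 [KW]
E.g. (1,5,7,4,3) → sorted (1,3,4,5,7): b_i ≤ 4+i ∀i, a PF.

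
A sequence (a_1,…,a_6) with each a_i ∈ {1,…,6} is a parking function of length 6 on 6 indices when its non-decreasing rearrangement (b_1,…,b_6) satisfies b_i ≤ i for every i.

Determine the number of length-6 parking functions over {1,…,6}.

16807

|PF(6,6)| = 1·7^5 = 1×16807 = 16807 [KW]
Example (1,3,1,2,5,6) → sorted (1,1,2,3,5,6): b_i ≤ i ∀i, a PF.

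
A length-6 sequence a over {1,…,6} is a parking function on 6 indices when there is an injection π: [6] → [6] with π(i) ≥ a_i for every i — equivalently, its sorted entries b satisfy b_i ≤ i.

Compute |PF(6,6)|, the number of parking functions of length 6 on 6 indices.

|PF(6,6)| = (7−6)·7^(6−1) = 1×16807 = 16807
One tuple (5,1,1,6,1,4) → sorted (1,1,1,4,5,6): b_i ≤ i ∀i, a PF.

16807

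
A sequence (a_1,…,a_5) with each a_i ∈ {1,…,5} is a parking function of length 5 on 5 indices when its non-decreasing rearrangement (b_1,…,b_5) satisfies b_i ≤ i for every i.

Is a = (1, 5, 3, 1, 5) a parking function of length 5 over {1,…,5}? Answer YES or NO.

NO

Rearranged: b = (1, 1, 3, 5, 5).
  b_1=1 ≤ 1
  b_2=1 ≤ 2
  b_3=3 ≤ 3
  b_4=5 > 4
  fails at i=4 ⇒ NO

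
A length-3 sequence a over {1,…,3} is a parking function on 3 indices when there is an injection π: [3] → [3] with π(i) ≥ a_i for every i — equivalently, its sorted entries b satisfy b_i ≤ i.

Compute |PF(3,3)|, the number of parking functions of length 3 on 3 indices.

16

Count = (3+1−3)·(3+1)^{3−1} = 1·16 = 16 (Konheim–Weiss)
One tuple (2,1,1) → sorted (1,1,2): b_i ≤ i ∀i, a PF.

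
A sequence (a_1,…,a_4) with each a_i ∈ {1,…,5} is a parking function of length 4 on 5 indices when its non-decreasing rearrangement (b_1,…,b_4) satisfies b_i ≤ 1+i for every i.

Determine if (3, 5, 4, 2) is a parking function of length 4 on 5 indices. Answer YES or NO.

YES

Order a: b = (2, 3, 4, 5).
  b_1=2 ≤ 2
  b_2=3 ≤ 3
  b_3=4 ≤ 4
  b_4=5 ≤ 5
All bounds hold ⇒ YES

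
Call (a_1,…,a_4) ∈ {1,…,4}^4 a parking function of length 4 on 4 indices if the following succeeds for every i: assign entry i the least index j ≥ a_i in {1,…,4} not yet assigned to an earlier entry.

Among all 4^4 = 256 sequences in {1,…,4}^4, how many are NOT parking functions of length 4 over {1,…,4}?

#PF = (4−4+1)·(4+1)^(4−1) = 1·125 = 125 (Konheim–Weiss)
Check (3,4,4,2) → sorted (2,3,4,4): b_1=2>1, not a PF.
So 256 − 125 = 131 fail.

131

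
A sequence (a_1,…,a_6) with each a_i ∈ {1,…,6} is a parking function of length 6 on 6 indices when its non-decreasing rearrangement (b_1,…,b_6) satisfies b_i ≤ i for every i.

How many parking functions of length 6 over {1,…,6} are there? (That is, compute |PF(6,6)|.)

16807

#PF = 1·7^5 = 1×16807 = 16807
E.g. (3,1,6,2,5,2) → sorted (1,2,2,3,5,6): b_i ≤ i ∀i, a PF.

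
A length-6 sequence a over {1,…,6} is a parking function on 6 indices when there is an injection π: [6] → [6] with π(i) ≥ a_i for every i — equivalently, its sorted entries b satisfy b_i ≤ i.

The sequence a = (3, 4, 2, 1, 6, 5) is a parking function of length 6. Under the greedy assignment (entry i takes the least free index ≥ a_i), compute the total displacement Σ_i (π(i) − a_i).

Σπ = 6·7/2 = 21 (π permutes [6]); Σa = 3+4+2+1+6+5 = 21; disp = 21−21 = 0.

0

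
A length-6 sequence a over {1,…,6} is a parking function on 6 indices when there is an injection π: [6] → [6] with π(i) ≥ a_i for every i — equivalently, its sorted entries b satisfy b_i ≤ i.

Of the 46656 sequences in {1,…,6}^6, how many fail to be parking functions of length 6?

29849

Count = (7−6)·7^(6−1) = 1×16807 = 16807 (Konheim–Weiss)
E.g. (6,5,4,2,5,5) → sorted (2,4,5,5,5,6): b_1=2>1, not a PF.
6^6 − 16807 = 46656 − 16807 = 29849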